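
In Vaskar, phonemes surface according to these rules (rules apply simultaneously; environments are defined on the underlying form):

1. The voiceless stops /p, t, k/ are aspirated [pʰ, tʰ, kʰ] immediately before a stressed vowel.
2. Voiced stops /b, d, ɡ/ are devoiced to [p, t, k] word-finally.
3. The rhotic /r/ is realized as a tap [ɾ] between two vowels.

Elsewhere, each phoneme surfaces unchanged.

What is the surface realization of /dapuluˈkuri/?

[dapuluˈkʰuɾi]

/d/ (word-initial) is in the target of rule 2 but the environment (word-finally) is not met → [d].
/p/ — between /a/ and /u/; rule 1 does not apply here → [p].
Rule 1 applies to /k/ (between /u/ and /u/: immediately before a stressed vowel) → [kʰ].
/r/ — between /u/ and /i/, between two vowels — surfaces as [ɾ] (rule 3).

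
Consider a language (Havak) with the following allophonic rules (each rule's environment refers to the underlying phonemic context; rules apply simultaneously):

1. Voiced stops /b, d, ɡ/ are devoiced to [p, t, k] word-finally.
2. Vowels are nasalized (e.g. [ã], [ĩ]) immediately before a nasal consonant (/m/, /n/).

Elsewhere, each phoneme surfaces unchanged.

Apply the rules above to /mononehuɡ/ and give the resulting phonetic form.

/m/ (word-initial): no rule targets it → [m].
/o/ — between /m/ and /n/, before a nasal consonant — surfaces as [õ] (rule 2).
/n/ (between /o/ and /o/): no rule targets it → [n].
/o/ meets the environment for rule 2 (before a nasal consonant) → [õ].
/n/ stays [n].
/e/ (between /n/ and /h/) is in the target of rule 2 but the environment (before a nasal consonant) is not met → [e].
/h/ — not in any rule's target class → [h].
/u/ (between /h/ and /ɡ/): rule 2 targets it, but not before a nasal consonant → unchanged [u].
/ɡ/ — word-final, word-finally — surfaces as [k] (rule 1).

[mõnõnehuk]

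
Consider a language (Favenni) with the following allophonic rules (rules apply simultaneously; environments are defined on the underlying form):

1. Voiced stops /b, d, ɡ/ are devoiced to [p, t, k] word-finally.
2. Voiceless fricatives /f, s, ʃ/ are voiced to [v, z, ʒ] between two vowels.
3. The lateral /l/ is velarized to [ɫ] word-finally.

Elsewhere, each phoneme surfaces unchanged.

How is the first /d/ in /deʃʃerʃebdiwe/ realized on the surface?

/d/ (word-initial) is in the target of rule 1 but the environment (word-finally) is not met → [d].

[d]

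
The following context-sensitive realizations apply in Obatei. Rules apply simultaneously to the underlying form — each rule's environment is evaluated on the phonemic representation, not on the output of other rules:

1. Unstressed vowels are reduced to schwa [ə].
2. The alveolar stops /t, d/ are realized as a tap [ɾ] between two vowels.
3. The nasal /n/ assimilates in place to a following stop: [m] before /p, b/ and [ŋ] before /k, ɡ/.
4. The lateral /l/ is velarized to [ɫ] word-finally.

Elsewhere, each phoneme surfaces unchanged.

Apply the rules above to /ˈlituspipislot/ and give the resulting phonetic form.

/l/ (word-initial) fails the environment for rule 4, so it stays [l].
/i/ (between /l/ and /t/) fails the environment for rule 1, so it stays [i].
/t/ meets the environment for rule 2 (between two vowels) → [ɾ].
Rule 1 applies to /u/ (between /t/ and /s/: in an unstressed syllable) → [ə].
/s/ — not in any rule's target class → [s].
/p/ — not in any rule's target class → [p].
Rule 1 applies to /i/ (between /p/ and /p/: in an unstressed syllable) → [ə].
/p/ (between /i/ and /i/) is unaffected → [p].
/i/ (between /p/ and /s/): in an unstressed syllable, so rule 1 applies → [ə].
/s/ (between /i/ and /l/): no rule targets it → [s].
/l/ (between /s/ and /o/) fails the environment for rule 4, so it stays [l].
/o/ (between /l/ and /t/) occurs in an unstressed syllable → [ə] by rule 1.
/t/ — word-final; rule 2 does not apply here → [t].

[ˈliɾəspəpəslət]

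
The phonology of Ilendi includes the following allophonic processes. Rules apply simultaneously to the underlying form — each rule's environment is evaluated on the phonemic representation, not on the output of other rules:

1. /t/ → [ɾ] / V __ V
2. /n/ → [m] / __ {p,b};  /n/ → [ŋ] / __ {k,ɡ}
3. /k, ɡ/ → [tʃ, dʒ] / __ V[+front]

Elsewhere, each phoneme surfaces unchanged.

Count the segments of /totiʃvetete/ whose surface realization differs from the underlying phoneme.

3

Segments that undergo a rule: /t/ → [ɾ] (rule 1); /t/ → [ɾ] (rule 1); /t/ → [ɾ] (rule 1).
All other segments surface unchanged.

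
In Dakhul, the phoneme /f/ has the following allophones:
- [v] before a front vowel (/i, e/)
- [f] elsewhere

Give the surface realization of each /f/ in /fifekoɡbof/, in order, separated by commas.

[v], [v], [f]

Occurrence 1 (position 1): before a front vowel (/i, e/) → [v].
Occurrence 2 (position 3): before a front vowel (/i, e/) → [v].
Occurrence 3 (position 10): no conditioning environment matches → elsewhere allophone [f].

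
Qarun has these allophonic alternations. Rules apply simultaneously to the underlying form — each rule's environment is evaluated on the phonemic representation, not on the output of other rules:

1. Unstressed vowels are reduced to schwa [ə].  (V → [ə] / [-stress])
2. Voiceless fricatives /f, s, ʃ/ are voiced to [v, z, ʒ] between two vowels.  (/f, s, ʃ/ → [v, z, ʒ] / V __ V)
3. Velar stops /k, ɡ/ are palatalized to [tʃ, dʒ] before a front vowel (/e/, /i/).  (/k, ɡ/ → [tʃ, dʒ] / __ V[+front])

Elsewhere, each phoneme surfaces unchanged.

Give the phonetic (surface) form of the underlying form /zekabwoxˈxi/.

/z/ (word-initial) is unaffected → [z].
/e/ (between /z/ and /k/) occurs in an unstressed syllable → [ə] by rule 1.
/k/ — between /e/ and /a/; rule 3 does not apply here → [k].
/a/ meets the environment for rule 1 (in an unstressed syllable) → [ə].
/b/ (between /a/ and /w/): no rule targets it → [b].
/w/ stays [w].
/o/ (between /w/ and /x/): in an unstressed syllable, so rule 1 applies → [ə].
/x/ (between /o/ and /x/) is unaffected → [x].
/x/ stays [x].
/i/ (word-final) is in the target of rule 1 but the environment (in an unstressed syllable) is not met → [i].

[zəkəbwəxˈxi]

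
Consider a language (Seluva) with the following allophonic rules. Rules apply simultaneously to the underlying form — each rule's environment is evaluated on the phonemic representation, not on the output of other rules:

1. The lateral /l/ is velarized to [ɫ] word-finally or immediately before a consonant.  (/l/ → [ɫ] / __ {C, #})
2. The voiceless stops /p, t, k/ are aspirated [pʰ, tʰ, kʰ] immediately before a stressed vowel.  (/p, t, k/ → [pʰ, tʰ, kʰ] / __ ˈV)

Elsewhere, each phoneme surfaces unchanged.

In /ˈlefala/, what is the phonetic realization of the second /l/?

/l/ (between /a/ and /a/) is in the target of rule 1 but the environment (word-finally or immediately before a consonant) is not met → [l].

[l]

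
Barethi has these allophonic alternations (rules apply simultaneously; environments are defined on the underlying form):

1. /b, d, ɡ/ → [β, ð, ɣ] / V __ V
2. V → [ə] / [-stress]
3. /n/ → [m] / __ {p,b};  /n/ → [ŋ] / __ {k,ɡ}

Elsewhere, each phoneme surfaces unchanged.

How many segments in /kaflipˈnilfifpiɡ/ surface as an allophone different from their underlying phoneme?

4

Segments that undergo a rule: /a/ → [ə] (rule 2); /i/ → [ə] (rule 2); /i/ → [ə] (rule 2); /i/ → [ə] (rule 2).
All other segments surface unchanged.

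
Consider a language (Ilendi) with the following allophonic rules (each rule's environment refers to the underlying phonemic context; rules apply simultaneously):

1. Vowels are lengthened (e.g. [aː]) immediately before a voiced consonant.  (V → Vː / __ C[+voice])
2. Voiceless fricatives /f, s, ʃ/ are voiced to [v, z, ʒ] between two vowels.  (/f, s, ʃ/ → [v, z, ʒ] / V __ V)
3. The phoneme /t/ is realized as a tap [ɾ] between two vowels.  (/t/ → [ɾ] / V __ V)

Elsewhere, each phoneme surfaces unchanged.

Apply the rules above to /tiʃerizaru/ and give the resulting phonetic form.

[tiʒeːriːzaːru]

/t/ (word-initial) fails the environment for rule 3, so it stays [t].
/i/ (between /t/ and /ʃ/): rule 1 targets it, but not before a voiced consonant → unchanged [i].
Rule 2 applies to /ʃ/ (between /i/ and /e/: between two vowels) → [ʒ].
/e/ — between /ʃ/ and /r/, before a voiced consonant — surfaces as [eː] (rule 1).
/r/ (between /e/ and /i/) is unaffected → [r].
/i/ meets the environment for rule 1 (before a voiced consonant) → [iː].
/z/ — not in any rule's target class → [z].
/a/ meets the environment for rule 1 (before a voiced consonant) → [aː].
/r/ (between /a/ and /u/): no rule targets it → [r].
/u/ (word-final) is in the target of rule 1 but the environment (before a voiced consonant) is not met → [u].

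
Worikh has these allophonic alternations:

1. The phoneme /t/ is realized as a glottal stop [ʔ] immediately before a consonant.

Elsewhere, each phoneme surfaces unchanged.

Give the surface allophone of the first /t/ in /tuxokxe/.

/t/ (word-initial): rule 1 targets it, but not immediately before a consonant → unchanged [t].

[t]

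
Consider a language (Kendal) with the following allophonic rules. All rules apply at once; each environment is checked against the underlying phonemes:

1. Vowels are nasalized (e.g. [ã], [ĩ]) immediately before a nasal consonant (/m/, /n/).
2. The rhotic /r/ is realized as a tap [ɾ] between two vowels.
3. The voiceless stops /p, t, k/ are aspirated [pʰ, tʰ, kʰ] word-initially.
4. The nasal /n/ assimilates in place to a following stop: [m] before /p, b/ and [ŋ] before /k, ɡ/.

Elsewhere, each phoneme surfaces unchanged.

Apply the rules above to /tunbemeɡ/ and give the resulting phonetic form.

/t/ meets the environment for rule 3 (word-initially) → [tʰ].
Rule 1 applies to /u/ (between /t/ and /n/: before a nasal consonant) → [ũ].
/n/ (between /u/ and /b/) occurs before a labial or velar stop → [m] by rule 4.
/e/ meets the environment for rule 1 (before a nasal consonant) → [ẽ].
/e/ (between /m/ and /ɡ/) fails the environment for rule 1, so it stays [e].

[tʰũmbẽmeɡ]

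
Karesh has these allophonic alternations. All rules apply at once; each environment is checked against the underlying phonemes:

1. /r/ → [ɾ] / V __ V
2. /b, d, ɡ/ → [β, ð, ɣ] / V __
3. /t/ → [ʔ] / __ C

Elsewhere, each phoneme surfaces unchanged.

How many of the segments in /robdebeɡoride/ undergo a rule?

5

Segments that undergo a rule: /b/ → [β] (rule 2); /b/ → [β] (rule 2); /ɡ/ → [ɣ] (rule 2); /r/ → [ɾ] (rule 1); /d/ → [ð] (rule 2).
All other segments surface unchanged.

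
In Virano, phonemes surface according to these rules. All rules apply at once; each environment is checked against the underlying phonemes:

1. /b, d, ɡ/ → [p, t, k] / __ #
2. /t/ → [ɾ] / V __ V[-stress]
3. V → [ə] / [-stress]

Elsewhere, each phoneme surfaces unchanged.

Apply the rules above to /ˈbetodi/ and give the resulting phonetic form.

/b/ (word-initial): rule 1 targets it, but not word-finally → unchanged [b].
/e/ — between /b/ and /t/; rule 3 does not apply here → [e].
/t/ (between /e/ and /o/): between a vowel and a following unstressed vowel, so rule 2 applies → [ɾ].
/o/ (between /t/ and /d/) occurs in an unstressed syllable → [ə] by rule 3.
/d/ — between /o/ and /i/; rule 1 does not apply here → [d].
/i/ meets the environment for rule 3 (in an unstressed syllable) → [ə].

[ˈbeɾədə]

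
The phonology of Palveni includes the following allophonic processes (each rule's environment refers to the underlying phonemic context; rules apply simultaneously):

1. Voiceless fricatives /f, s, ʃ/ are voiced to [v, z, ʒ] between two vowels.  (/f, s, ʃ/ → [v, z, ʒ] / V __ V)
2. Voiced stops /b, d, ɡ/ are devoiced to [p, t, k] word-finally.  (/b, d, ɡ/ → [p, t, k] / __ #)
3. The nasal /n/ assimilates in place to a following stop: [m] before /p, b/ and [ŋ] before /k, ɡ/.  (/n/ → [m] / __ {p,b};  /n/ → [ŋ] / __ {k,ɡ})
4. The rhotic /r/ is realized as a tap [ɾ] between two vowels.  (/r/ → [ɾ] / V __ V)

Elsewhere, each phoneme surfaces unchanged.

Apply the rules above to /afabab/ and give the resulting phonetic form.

/a/ (word-initial) is unaffected → [a].
Rule 1 applies to /f/ (between /a/ and /a/: between two vowels) → [v].
/a/ (between /f/ and /b/): no rule targets it → [a].
/b/ (between /a/ and /a/): rule 2 targets it, but not word-finally → unchanged [b].
/a/ (between /b/ and /b/): no rule targets it → [a].
/b/ — word-final, word-finally — surfaces as [p] (rule 2).

[avabap]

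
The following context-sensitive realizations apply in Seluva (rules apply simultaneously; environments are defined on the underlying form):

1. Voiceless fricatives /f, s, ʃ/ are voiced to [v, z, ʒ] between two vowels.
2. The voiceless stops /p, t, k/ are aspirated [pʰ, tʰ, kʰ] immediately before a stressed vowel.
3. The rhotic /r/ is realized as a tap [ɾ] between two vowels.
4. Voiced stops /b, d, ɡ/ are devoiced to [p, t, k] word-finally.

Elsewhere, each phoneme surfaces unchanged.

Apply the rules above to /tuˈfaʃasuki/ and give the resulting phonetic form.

/t/ (word-initial) is in the target of rule 2 but the environment (immediately before a stressed vowel) is not met → [t].
/u/ (between /t/ and /f/): no rule targets it → [u].
/f/ meets the environment for rule 1 (between two vowels) → [v].
/a/ — not in any rule's target class → [a].
/ʃ/ (between /a/ and /a/): between two vowels, so rule 1 applies → [ʒ].
/a/ stays [a].
/s/ (between /a/ and /u/) occurs between two vowels → [z] by rule 1.
/u/ stays [u].
/k/ (between /u/ and /i/) fails the environment for rule 2, so it stays [k].
/i/ — not in any rule's target class → [i].

[tuˈvaʒazuki]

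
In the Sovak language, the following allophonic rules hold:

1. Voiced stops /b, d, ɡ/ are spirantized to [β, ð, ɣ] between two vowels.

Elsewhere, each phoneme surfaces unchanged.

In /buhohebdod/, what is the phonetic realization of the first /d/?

/d/ (between /b/ and /o/) fails the environment for rule 1, so it stays [d].

[d]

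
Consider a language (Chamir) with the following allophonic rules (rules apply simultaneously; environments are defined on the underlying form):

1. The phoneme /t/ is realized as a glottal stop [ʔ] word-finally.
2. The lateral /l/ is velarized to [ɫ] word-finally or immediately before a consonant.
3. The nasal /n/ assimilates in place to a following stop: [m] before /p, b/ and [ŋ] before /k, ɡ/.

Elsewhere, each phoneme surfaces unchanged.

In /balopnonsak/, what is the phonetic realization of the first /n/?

[n]

/n/ — between /p/ and /o/; rule 3 does not apply here → [n].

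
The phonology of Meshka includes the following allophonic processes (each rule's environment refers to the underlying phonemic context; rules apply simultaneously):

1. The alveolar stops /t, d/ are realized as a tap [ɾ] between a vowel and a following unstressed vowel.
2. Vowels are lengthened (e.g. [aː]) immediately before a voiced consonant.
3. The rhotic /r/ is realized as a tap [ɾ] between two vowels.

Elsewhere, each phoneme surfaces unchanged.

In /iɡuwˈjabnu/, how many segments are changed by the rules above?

Segments that undergo a rule: /i/ → [iː] (rule 2); /u/ → [uː] (rule 2); /a/ → [aː] (rule 2).
All other segments surface unchanged.

3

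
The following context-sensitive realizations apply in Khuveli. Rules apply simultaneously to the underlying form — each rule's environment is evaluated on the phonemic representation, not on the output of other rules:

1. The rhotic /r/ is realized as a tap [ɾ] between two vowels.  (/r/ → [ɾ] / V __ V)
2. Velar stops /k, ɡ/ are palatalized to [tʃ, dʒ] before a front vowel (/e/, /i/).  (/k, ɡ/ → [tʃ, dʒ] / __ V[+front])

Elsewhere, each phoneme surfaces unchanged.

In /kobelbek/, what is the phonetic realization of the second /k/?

/k/ — word-final; rule 2 does not apply here → [k].

[k]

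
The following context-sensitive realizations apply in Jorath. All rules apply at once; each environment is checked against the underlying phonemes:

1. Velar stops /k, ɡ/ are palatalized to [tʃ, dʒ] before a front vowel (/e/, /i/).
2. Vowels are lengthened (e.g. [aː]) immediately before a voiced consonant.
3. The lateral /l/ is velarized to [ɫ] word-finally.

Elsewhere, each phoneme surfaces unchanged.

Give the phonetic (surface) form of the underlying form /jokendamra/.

/j/ (word-initial) is unaffected → [j].
/o/ (between /j/ and /k/) is in the target of rule 2 but the environment (before a voiced consonant) is not met → [o].
Rule 1 applies to /k/ (between /o/ and /e/: before a front vowel) → [tʃ].
/e/ — between /k/ and /n/, before a voiced consonant — surfaces as [eː] (rule 2).
/n/ (between /e/ and /d/): no rule targets it → [n].
/d/ stays [d].
Rule 2 applies to /a/ (between /d/ and /m/: before a voiced consonant) → [aː].
/m/ (between /a/ and /r/) is unaffected → [m].
/r/ — not in any rule's target class → [r].
/a/ — word-final; rule 2 does not apply here → [a].

[jotʃeːndaːmra]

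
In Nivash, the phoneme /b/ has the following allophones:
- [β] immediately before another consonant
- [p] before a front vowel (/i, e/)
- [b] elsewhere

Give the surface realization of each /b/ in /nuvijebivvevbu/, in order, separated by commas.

[p], [b]

Occurrence 1 (position 7): before a front vowel (/i, e/) → [p].
Occurrence 2 (position 13): no conditioning environment matches → elsewhere allophone [b].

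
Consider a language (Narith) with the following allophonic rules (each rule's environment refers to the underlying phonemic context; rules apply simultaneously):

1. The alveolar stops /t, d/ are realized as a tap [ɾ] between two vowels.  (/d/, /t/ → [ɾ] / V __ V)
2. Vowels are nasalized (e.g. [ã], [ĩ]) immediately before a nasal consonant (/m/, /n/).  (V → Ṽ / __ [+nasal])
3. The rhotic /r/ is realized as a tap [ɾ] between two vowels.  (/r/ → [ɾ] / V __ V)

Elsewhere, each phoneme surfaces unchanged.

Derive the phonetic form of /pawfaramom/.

/a/ (between /p/ and /w/): rule 2 targets it, but not before a nasal consonant → unchanged [a].
/a/ (between /f/ and /r/) fails the environment for rule 2, so it stays [a].
/r/ (between /a/ and /a/): between two vowels, so rule 3 applies → [ɾ].
/a/ — between /r/ and /m/, before a nasal consonant — surfaces as [ã] (rule 2).
/o/ — between /m/ and /m/, before a nasal consonant — surfaces as [õ] (rule 2).

[pawfaɾãmõm]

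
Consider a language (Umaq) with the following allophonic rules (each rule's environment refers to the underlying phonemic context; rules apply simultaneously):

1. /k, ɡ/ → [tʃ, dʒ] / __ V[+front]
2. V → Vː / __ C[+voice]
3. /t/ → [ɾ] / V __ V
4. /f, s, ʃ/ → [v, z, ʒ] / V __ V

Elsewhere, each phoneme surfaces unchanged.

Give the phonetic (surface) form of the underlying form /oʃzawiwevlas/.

/o/ (word-initial): rule 2 targets it, but not before a voiced consonant → unchanged [o].
/ʃ/ (between /o/ and /z/) fails the environment for rule 4, so it stays [ʃ].
/z/ (between /ʃ/ and /a/) is unaffected → [z].
/a/ meets the environment for rule 2 (before a voiced consonant) → [aː].
/w/ stays [w].
/i/ meets the environment for rule 2 (before a voiced consonant) → [iː].
/w/ (between /i/ and /e/) is unaffected → [w].
/e/ (between /w/ and /v/): before a voiced consonant, so rule 2 applies → [eː].
/v/ (between /e/ and /l/): no rule targets it → [v].
/l/ stays [l].
/a/ (between /l/ and /s/) is in the target of rule 2 but the environment (before a voiced consonant) is not met → [a].
/s/ — word-final; rule 4 does not apply here → [s].

[oʃzaːwiːweːvlas]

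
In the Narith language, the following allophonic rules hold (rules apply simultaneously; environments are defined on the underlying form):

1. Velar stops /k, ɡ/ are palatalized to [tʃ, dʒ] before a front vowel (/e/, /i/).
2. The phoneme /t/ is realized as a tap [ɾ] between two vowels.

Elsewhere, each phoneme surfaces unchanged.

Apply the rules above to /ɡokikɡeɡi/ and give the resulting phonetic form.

/ɡ/ (word-initial) fails the environment for rule 1, so it stays [ɡ].
/o/ (between /ɡ/ and /k/): no rule targets it → [o].
/k/ (between /o/ and /i/) occurs before a front vowel → [tʃ] by rule 1.
/i/ (between /k/ and /k/): no rule targets it → [i].
/k/ (between /i/ and /ɡ/) fails the environment for rule 1, so it stays [k].
/ɡ/ — between /k/ and /e/, before a front vowel — surfaces as [dʒ] (rule 1).
/e/ stays [e].
/ɡ/ (between /e/ and /i/) occurs before a front vowel → [dʒ] by rule 1.
/i/ — not in any rule's target class → [i].

[ɡotʃikdʒedʒi]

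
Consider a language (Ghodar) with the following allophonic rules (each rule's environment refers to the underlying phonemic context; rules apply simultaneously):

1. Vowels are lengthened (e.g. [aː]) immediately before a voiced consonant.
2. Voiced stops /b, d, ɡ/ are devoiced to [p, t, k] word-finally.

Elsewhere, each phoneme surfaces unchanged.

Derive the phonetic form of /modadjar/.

[moːdaːdjaːr]

/m/ (word-initial): no rule targets it → [m].
Rule 1 applies to /o/ (between /m/ and /d/: before a voiced consonant) → [oː].
/d/ (between /o/ and /a/) is in the target of rule 2 but the environment (word-finally) is not met → [d].
/a/ (between /d/ and /d/): before a voiced consonant, so rule 1 applies → [aː].
/d/ (between /a/ and /j/): rule 2 targets it, but not word-finally → unchanged [d].
/j/ (between /d/ and /a/) is unaffected → [j].
/a/ (between /j/ and /r/): before a voiced consonant, so rule 1 applies → [aː].
/r/ (word-final): no rule targets it → [r].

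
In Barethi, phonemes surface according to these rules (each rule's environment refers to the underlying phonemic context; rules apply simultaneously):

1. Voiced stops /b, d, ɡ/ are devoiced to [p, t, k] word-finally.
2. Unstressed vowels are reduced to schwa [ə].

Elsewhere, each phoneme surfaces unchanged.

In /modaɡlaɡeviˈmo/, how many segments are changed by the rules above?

Segments that undergo a rule: /o/ → [ə] (rule 2); /a/ → [ə] (rule 2); /a/ → [ə] (rule 2); /e/ → [ə] (rule 2); /i/ → [ə] (rule 2).
All other segments surface unchanged.

5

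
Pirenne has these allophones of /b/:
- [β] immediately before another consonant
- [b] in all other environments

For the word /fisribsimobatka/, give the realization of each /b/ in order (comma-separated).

[β], [b]

Occurrence 1 (position 6): immediately before another consonant → [β].
Occurrence 2 (position 11): no conditioning environment matches → elsewhere allophone [b].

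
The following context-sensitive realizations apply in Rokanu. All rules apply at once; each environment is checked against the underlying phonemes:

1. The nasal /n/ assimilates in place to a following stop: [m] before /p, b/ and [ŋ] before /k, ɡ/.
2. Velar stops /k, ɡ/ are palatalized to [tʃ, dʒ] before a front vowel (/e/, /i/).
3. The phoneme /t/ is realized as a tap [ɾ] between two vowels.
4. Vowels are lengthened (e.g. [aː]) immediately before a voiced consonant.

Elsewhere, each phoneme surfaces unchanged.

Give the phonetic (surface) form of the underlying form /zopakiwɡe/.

/z/ — not in any rule's target class → [z].
/o/ (between /z/ and /p/) is in the target of rule 4 but the environment (before a voiced consonant) is not met → [o].
/p/ (between /o/ and /a/) is unaffected → [p].
/a/ (between /p/ and /k/) fails the environment for rule 4, so it stays [a].
/k/ (between /a/ and /i/): before a front vowel, so rule 2 applies → [tʃ].
/i/ (between /k/ and /w/): before a voiced consonant, so rule 4 applies → [iː].
/w/ — not in any rule's target class → [w].
Rule 2 applies to /ɡ/ (between /w/ and /e/: before a front vowel) → [dʒ].
/e/ (word-final): rule 4 targets it, but not before a voiced consonant → unchanged [e].

[zopatʃiːwdʒe]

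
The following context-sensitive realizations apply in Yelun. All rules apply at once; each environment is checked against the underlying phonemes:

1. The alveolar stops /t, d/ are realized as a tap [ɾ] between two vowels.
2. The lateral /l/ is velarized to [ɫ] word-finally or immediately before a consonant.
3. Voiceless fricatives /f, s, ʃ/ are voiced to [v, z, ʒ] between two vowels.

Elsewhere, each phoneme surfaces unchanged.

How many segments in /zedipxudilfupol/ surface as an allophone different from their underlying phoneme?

4

Segments that undergo a rule: /d/ → [ɾ] (rule 1); /d/ → [ɾ] (rule 1); /l/ → [ɫ] (rule 2); /l/ → [ɫ] (rule 2).
All other segments surface unchanged.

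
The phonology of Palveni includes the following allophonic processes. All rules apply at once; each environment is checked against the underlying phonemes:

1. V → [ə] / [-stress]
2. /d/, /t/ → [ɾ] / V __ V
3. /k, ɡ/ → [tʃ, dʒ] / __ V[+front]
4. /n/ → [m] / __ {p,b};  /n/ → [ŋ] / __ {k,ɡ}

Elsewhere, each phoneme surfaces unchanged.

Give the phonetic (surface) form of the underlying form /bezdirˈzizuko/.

/b/ (word-initial): no rule targets it → [b].
/e/ meets the environment for rule 1 (in an unstressed syllable) → [ə].
/z/ — not in any rule's target class → [z].
/d/ — between /z/ and /i/; rule 2 does not apply here → [d].
/i/ (between /d/ and /r/): in an unstressed syllable, so rule 1 applies → [ə].
/r/ (between /i/ and /z/): no rule targets it → [r].
/z/ (between /r/ and /i/): no rule targets it → [z].
/i/ (between /z/ and /z/): rule 1 targets it, but not in an unstressed syllable → unchanged [i].
/z/ (between /i/ and /u/) is unaffected → [z].
/u/ — between /z/ and /k/, in an unstressed syllable — surfaces as [ə] (rule 1).
/k/ (between /u/ and /o/) is in the target of rule 3 but the environment (before a front vowel) is not met → [k].
/o/ — word-final, in an unstressed syllable — surfaces as [ə] (rule 1).

[bəzdərˈzizəkə]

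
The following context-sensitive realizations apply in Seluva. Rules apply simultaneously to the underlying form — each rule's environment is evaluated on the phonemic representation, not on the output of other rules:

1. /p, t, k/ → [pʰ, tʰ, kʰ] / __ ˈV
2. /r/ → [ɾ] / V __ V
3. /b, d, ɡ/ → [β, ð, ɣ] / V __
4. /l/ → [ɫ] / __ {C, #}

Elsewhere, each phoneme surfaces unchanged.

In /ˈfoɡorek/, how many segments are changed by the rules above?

2

Segments that undergo a rule: /ɡ/ → [ɣ] (rule 3); /r/ → [ɾ] (rule 2).
All other segments surface unchanged.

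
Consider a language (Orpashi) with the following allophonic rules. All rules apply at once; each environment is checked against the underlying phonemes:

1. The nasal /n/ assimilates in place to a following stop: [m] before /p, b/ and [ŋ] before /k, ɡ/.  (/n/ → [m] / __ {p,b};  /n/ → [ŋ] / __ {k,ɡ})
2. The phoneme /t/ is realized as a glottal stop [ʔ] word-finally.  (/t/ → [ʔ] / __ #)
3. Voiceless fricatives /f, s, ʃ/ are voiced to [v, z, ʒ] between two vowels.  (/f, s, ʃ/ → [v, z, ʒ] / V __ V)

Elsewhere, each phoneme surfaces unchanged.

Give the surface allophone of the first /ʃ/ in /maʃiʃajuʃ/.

/ʃ/ — between /a/ and /i/, between two vowels — surfaces as [ʒ] (rule 3).

[ʒ]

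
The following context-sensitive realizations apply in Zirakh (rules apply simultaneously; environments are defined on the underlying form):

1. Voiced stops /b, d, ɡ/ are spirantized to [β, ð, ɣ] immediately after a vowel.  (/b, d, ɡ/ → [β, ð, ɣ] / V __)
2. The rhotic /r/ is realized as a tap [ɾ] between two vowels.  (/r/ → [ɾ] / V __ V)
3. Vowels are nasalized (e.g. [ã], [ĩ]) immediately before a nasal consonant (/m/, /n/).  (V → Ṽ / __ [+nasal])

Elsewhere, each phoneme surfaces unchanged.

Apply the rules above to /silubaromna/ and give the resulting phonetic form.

[siluβaɾõmna]

/s/ (word-initial): no rule targets it → [s].
/i/ (between /s/ and /l/): rule 3 targets it, but not before a nasal consonant → unchanged [i].
/l/ (between /i/ and /u/) is unaffected → [l].
/u/ (between /l/ and /b/): rule 3 targets it, but not before a nasal consonant → unchanged [u].
/b/ — between /u/ and /a/, immediately after a vowel — surfaces as [β] (rule 1).
/a/ (between /b/ and /r/): rule 3 targets it, but not before a nasal consonant → unchanged [a].
/r/ (between /a/ and /o/): between two vowels, so rule 2 applies → [ɾ].
/o/ (between /r/ and /m/): before a nasal consonant, so rule 3 applies → [õ].
/m/ — not in any rule's target class → [m].
/n/ — not in any rule's target class → [n].
/a/ (word-final): rule 3 targets it, but not before a nasal consonant → unchanged [a].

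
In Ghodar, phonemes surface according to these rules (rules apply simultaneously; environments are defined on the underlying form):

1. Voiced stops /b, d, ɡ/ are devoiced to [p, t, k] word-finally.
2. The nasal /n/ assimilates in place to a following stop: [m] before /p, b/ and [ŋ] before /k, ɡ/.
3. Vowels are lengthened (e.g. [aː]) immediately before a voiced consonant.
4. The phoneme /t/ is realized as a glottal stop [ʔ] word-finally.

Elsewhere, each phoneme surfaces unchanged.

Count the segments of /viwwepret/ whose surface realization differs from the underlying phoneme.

Segments that undergo a rule: /i/ → [iː] (rule 3); /t/ → [ʔ] (rule 4).
All other segments surface unchanged.

2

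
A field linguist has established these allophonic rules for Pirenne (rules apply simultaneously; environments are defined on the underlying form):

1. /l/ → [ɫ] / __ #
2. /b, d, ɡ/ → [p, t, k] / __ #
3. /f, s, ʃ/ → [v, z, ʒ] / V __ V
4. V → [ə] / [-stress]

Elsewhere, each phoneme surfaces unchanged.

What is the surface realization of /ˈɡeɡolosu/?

[ˈɡeɡələzə]

/ɡ/ (word-initial) is in the target of rule 2 but the environment (word-finally) is not met → [ɡ].
/e/ (between /ɡ/ and /ɡ/) fails the environment for rule 4, so it stays [e].
/ɡ/ (between /e/ and /o/) fails the environment for rule 2, so it stays [ɡ].
Rule 4 applies to /o/ (between /ɡ/ and /l/: in an unstressed syllable) → [ə].
/l/ (between /o/ and /o/) fails the environment for rule 1, so it stays [l].
/o/ (between /l/ and /s/): in an unstressed syllable, so rule 4 applies → [ə].
Rule 3 applies to /s/ (between /o/ and /u/: between two vowels) → [z].
/u/ — word-final, in an unstressed syllable — surfaces as [ə] (rule 4).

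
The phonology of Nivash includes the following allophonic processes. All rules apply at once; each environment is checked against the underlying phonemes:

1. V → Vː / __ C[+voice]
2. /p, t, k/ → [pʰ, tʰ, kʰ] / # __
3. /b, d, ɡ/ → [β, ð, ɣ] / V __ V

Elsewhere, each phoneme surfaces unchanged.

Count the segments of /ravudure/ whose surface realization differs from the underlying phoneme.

Segments that undergo a rule: /a/ → [aː] (rule 1); /u/ → [uː] (rule 1); /d/ → [ð] (rule 3); /u/ → [uː] (rule 1).
All other segments surface unchanged.

4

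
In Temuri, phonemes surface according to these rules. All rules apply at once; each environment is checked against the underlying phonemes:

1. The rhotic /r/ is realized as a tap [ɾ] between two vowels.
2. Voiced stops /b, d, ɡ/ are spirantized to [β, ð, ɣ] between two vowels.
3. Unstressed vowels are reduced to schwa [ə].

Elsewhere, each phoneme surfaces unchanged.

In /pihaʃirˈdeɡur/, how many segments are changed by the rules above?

5

Segments that undergo a rule: /i/ → [ə] (rule 3); /a/ → [ə] (rule 3); /i/ → [ə] (rule 3); /ɡ/ → [ɣ] (rule 2); /u/ → [ə] (rule 3).
All other segments surface unchanged.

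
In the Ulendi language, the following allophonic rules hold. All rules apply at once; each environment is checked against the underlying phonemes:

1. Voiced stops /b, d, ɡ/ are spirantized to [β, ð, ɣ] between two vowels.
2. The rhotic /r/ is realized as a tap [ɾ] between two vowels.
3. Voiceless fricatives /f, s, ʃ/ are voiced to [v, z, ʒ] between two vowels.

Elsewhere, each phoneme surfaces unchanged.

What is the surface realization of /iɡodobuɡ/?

[iɣoðoβuɡ]

/i/ (word-initial): no rule targets it → [i].
/ɡ/ (between /i/ and /o/): between two vowels, so rule 1 applies → [ɣ].
/o/ (between /ɡ/ and /d/) is unaffected → [o].
/d/ — between /o/ and /o/, between two vowels — surfaces as [ð] (rule 1).
/o/ (between /d/ and /b/): no rule targets it → [o].
/b/ (between /o/ and /u/): between two vowels, so rule 1 applies → [β].
/u/ (between /b/ and /ɡ/) is unaffected → [u].
/ɡ/ (word-final) fails the environment for rule 1, so it stays [ɡ].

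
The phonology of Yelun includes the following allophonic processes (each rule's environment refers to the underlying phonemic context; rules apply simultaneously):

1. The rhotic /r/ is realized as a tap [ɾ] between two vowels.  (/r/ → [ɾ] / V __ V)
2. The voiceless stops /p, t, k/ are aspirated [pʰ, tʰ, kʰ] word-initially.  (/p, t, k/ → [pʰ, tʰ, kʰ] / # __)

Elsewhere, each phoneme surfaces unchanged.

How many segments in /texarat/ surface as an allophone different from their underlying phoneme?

2

Segments that undergo a rule: /t/ → [tʰ] (rule 2); /r/ → [ɾ] (rule 1).
All other segments surface unchanged.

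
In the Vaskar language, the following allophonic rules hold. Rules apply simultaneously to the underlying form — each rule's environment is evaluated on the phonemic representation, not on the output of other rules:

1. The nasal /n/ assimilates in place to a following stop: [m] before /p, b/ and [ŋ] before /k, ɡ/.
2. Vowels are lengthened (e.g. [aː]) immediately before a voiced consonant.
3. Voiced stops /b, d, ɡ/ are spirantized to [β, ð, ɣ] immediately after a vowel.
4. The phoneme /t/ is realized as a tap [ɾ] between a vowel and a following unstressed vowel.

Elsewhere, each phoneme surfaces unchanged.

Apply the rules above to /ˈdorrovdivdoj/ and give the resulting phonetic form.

[ˈdoːrroːvdiːvdoːj]

/d/ — word-initial; rule 3 does not apply here → [d].
/o/ meets the environment for rule 2 (before a voiced consonant) → [oː].
/r/ — not in any rule's target class → [r].
/r/ stays [r].
Rule 2 applies to /o/ (between /r/ and /v/: before a voiced consonant) → [oː].
/v/ — not in any rule's target class → [v].
/d/ (between /v/ and /i/) fails the environment for rule 3, so it stays [d].
/i/ meets the environment for rule 2 (before a voiced consonant) → [iː].
/v/ (between /i/ and /d/) is unaffected → [v].
/d/ — between /v/ and /o/; rule 3 does not apply here → [d].
/o/ (between /d/ and /j/) occurs before a voiced consonant → [oː] by rule 2.
/j/ — not in any rule's target class → [j].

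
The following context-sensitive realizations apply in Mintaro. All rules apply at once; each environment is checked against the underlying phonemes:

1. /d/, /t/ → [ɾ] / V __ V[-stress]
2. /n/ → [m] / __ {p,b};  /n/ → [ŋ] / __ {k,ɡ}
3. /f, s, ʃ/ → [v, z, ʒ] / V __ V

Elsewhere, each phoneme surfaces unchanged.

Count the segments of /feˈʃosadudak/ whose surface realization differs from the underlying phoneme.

4

Segments that undergo a rule: /ʃ/ → [ʒ] (rule 3); /s/ → [z] (rule 3); /d/ → [ɾ] (rule 1); /d/ → [ɾ] (rule 1).
All other segments surface unchanged.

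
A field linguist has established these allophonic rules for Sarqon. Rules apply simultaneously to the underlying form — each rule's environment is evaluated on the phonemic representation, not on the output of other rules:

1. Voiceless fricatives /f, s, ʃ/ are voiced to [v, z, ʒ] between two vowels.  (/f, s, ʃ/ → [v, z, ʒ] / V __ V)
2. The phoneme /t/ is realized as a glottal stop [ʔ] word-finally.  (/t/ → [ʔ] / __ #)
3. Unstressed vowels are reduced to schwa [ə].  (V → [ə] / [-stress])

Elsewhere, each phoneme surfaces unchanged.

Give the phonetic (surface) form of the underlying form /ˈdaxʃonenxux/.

/d/ (word-initial): no rule targets it → [d].
/a/ (between /d/ and /x/) is in the target of rule 3 but the environment (in an unstressed syllable) is not met → [a].
/x/ — not in any rule's target class → [x].
/ʃ/ (between /x/ and /o/) fails the environment for rule 1, so it stays [ʃ].
/o/ meets the environment for rule 3 (in an unstressed syllable) → [ə].
/n/ (between /o/ and /e/) is unaffected → [n].
/e/ (between /n/ and /n/): in an unstressed syllable, so rule 3 applies → [ə].
/n/ stays [n].
/x/ (between /n/ and /u/) is unaffected → [x].
/u/ meets the environment for rule 3 (in an unstressed syllable) → [ə].
/x/ (word-final): no rule targets it → [x].

[ˈdaxʃənənxəx]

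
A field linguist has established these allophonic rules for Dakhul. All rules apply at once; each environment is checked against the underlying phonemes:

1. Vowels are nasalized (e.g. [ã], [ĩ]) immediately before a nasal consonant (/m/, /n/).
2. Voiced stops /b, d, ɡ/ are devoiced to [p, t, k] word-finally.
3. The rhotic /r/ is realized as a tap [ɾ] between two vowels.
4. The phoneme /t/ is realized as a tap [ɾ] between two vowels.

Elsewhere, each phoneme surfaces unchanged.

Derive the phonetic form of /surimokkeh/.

[suɾĩmokkeh]

/s/ — not in any rule's target class → [s].
/u/ (between /s/ and /r/): rule 1 targets it, but not before a nasal consonant → unchanged [u].
/r/ meets the environment for rule 3 (between two vowels) → [ɾ].
/i/ — between /r/ and /m/, before a nasal consonant — surfaces as [ĩ] (rule 1).
/m/ (between /i/ and /o/): no rule targets it → [m].
/o/ (between /m/ and /k/) is in the target of rule 1 but the environment (before a nasal consonant) is not met → [o].
/k/ — not in any rule's target class → [k].
/k/ (between /k/ and /e/) is unaffected → [k].
/e/ (between /k/ and /h/) fails the environment for rule 1, so it stays [e].
/h/ stays [h].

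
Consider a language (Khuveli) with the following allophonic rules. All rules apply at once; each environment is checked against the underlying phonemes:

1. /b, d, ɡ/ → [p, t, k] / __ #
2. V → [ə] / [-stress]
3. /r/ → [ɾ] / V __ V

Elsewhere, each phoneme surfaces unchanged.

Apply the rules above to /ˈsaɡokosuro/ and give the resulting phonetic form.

/s/ (word-initial): no rule targets it → [s].
/a/ (between /s/ and /ɡ/) is in the target of rule 2 but the environment (in an unstressed syllable) is not met → [a].
/ɡ/ (between /a/ and /o/) fails the environment for rule 1, so it stays [ɡ].
/o/ (between /ɡ/ and /k/): in an unstressed syllable, so rule 2 applies → [ə].
/k/ (between /o/ and /o/) is unaffected → [k].
/o/ (between /k/ and /s/) occurs in an unstressed syllable → [ə] by rule 2.
/s/ (between /o/ and /u/) is unaffected → [s].
/u/ (between /s/ and /r/): in an unstressed syllable, so rule 2 applies → [ə].
/r/ (between /u/ and /o/): between two vowels, so rule 3 applies → [ɾ].
Rule 2 applies to /o/ (word-final: in an unstressed syllable) → [ə].

[ˈsaɡəkəsəɾə]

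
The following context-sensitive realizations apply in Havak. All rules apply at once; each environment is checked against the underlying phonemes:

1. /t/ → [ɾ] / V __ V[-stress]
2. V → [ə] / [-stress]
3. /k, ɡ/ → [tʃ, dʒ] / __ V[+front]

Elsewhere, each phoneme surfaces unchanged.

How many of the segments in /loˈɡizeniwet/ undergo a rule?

Segments that undergo a rule: /o/ → [ə] (rule 2); /ɡ/ → [dʒ] (rule 3); /e/ → [ə] (rule 2); /i/ → [ə] (rule 2); /e/ → [ə] (rule 2).
All other segments surface unchanged.

5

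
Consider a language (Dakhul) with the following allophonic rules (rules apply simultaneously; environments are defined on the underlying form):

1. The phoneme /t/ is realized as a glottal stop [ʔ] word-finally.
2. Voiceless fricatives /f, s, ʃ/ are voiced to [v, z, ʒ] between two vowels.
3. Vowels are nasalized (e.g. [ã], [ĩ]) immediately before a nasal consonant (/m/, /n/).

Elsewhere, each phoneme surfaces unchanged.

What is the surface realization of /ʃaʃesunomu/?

[ʃaʒezũnõmu]

/ʃ/ (word-initial): rule 2 targets it, but not between two vowels → unchanged [ʃ].
/a/ (between /ʃ/ and /ʃ/) fails the environment for rule 3, so it stays [a].
/ʃ/ — between /a/ and /e/, between two vowels — surfaces as [ʒ] (rule 2).
/e/ (between /ʃ/ and /s/) is in the target of rule 3 but the environment (before a nasal consonant) is not met → [e].
/s/ (between /e/ and /u/): between two vowels, so rule 2 applies → [z].
/u/ — between /s/ and /n/, before a nasal consonant — surfaces as [ũ] (rule 3).
/n/ (between /u/ and /o/) is unaffected → [n].
/o/ (between /n/ and /m/): before a nasal consonant, so rule 3 applies → [õ].
/m/ (between /o/ and /u/): no rule targets it → [m].
/u/ (word-final) fails the environment for rule 3, so it stays [u].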